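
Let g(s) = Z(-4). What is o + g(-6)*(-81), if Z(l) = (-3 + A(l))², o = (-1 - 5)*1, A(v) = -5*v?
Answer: -23415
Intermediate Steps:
o = -6 (o = -6*1 = -6)
Z(l) = (-3 - 5*l)²
g(s) = 289 (g(s) = (3 + 5*(-4))² = (3 - 20)² = (-17)² = 289)
o + g(-6)*(-81) = -6 + 289*(-81) = -6 - 23409 = -23415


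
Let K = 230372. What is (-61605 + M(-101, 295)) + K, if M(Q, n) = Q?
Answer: 168666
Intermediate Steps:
(-61605 + M(-101, 295)) + K = (-61605 - 101) + 230372 = -61706 + 230372 = 168666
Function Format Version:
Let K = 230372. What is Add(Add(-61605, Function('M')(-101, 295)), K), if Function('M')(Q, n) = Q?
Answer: 168666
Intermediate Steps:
Add(Add(-61605, Function('M')(-101, 295)), K) = Add(Add(-61605, -101), 230372) = Add(-61706, 230372) = 168666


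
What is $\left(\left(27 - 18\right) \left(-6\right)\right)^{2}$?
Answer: $2916$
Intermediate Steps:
$\left(\left(27 - 18\right) \left(-6\right)\right)^{2} = \left(9 \left(-6\right)\right)^{2} = \left(-54\right)^{2} = 2916$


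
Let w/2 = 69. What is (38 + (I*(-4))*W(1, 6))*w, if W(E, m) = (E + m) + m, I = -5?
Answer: 41124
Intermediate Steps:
W(E, m) = E + 2*m
w = 138 (w = 2*69 = 138)
(38 + (I*(-4))*W(1, 6))*w = (38 + (-5*(-4))*(1 + 2*6))*138 = (38 + 20*(1 + 12))*138 = (38 + 20*13)*138 = (38 + 260)*138 = 298*138 = 41124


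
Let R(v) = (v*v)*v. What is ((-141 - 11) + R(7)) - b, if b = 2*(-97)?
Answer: 385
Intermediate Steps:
R(v) = v³ (R(v) = v²*v = v³)
b = -194
((-141 - 11) + R(7)) - b = ((-141 - 11) + 7³) - 1*(-194) = (-152 + 343) + 194 = 191 + 194 = 385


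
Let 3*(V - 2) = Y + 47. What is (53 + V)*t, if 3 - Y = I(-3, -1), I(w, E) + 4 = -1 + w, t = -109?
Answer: -24307/3 ≈ -8102.3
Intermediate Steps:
I(w, E) = -5 + w (I(w, E) = -4 + (-1 + w) = -5 + w)
Y = 11 (Y = 3 - (-5 - 3) = 3 - 1*(-8) = 3 + 8 = 11)
V = 64/3 (V = 2 + (11 + 47)/3 = 2 + (⅓)*58 = 2 + 58/3 = 64/3 ≈ 21.333)
(53 + V)*t = (53 + 64/3)*(-109) = (223/3)*(-109) = -24307/3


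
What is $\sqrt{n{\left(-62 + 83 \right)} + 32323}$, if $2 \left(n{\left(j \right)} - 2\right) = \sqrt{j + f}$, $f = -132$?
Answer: $\frac{\sqrt{129300 + 2 i \sqrt{111}}}{2} \approx 179.79 + 0.01465 i$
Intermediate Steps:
$n{\left(j \right)} = 2 + \frac{\sqrt{-132 + j}}{2}$ ($n{\left(j \right)} = 2 + \frac{\sqrt{j - 132}}{2} = 2 + \frac{\sqrt{-132 + j}}{2}$)
$\sqrt{n{\left(-62 + 83 \right)} + 32323} = \sqrt{\left(2 + \frac{\sqrt{-132 + \left(-62 + 83\right)}}{2}\right) + 32323} = \sqrt{\left(2 + \frac{\sqrt{-132 + 21}}{2}\right) + 32323} = \sqrt{\left(2 + \frac{\sqrt{-111}}{2}\right) + 32323} = \sqrt{\left(2 + \frac{i \sqrt{111}}{2}\right) + 32323} = \sqrt{32325 + \frac{i \sqrt{111}}{2}}$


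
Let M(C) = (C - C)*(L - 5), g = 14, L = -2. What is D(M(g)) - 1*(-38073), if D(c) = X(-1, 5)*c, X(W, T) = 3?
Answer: 38073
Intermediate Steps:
M(C) = 0 (M(C) = (C - C)*(-2 - 5) = 0*(-7) = 0)
D(c) = 3*c
D(M(g)) - 1*(-38073) = 3*0 - 1*(-38073) = 0 + 38073 = 38073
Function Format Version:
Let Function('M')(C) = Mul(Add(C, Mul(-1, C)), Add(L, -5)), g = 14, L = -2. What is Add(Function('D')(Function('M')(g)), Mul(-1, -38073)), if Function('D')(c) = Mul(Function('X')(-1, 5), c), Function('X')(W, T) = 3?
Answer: 38073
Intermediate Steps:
Function('M')(C) = 0 (Function('M')(C) = Mul(Add(C, Mul(-1, C)), Add(-2, -5)) = Mul(0, -7) = 0)
Function('D')(c) = Mul(3, c)
Add(Function('D')(Function('M')(g)), Mul(-1, -38073)) = Add(Mul(3, 0), Mul(-1, -38073)) = Add(0, 38073) = 38073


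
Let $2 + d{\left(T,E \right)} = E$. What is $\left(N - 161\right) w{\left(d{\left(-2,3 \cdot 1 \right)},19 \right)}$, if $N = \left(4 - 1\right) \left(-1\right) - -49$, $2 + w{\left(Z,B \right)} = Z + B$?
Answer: $-2070$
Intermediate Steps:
$d{\left(T,E \right)} = -2 + E$
$w{\left(Z,B \right)} = -2 + B + Z$ ($w{\left(Z,B \right)} = -2 + \left(Z + B\right) = -2 + \left(B + Z\right) = -2 + B + Z$)
$N = 46$ ($N = 3 \left(-1\right) + 49 = -3 + 49 = 46$)
$\left(N - 161\right) w{\left(d{\left(-2,3 \cdot 1 \right)},19 \right)} = \left(46 - 161\right) \left(-2 + 19 + \left(-2 + 3 \cdot 1\right)\right) = - 115 \left(-2 + 19 + \left(-2 + 3\right)\right) = - 115 \left(-2 + 19 + 1\right) = \left(-115\right) 18 = -2070$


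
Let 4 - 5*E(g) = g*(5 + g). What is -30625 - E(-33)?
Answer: -30441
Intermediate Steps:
E(g) = ⅘ - g*(5 + g)/5
-30625 - E(-33) = -30625 - (⅘ - 1*(-33) - ⅕*(-33)²) = -30625 - (⅘ + 33 - ⅕*1089) = -30625 - (⅘ + 33 - 1089/5) = -30625 - 1*(-184) = -30625 + 184 = -30441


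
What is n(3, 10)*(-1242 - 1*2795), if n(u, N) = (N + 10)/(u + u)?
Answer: -40370/3 ≈ -13457.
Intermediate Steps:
n(u, N) = (10 + N)/(2*u) (n(u, N) = (10 + N)/((2*u)) = (10 + N)*(1/(2*u)) = (10 + N)/(2*u))
n(3, 10)*(-1242 - 1*2795) = ((½)*(10 + 10)/3)*(-1242 - 1*2795) = ((½)*(⅓)*20)*(-1242 - 2795) = (10/3)*(-4037) = -40370/3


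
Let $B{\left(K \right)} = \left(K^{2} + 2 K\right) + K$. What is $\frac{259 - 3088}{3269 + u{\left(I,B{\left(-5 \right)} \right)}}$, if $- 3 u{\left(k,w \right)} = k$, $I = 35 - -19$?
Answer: $- \frac{2829}{3251} \approx -0.87019$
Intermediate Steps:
$I = 54$ ($I = 35 + 19 = 54$)
$B{\left(K \right)} = K^{2} + 3 K$
$u{\left(k,w \right)} = - \frac{k}{3}$
$\frac{259 - 3088}{3269 + u{\left(I,B{\left(-5 \right)} \right)}} = \frac{259 - 3088}{3269 - 18} = - \frac{2829}{3269 - 18} = - \frac{2829}{3251}$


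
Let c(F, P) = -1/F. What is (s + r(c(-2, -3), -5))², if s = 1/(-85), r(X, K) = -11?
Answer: 876096/7225 ≈ 121.26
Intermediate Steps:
s = -1/85 ≈ -0.011765
(s + r(c(-2, -3), -5))² = (-1/85 - 11)² = (-936/85)² = 876096/7225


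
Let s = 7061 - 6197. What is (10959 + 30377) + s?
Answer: 42200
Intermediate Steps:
s = 864
(10959 + 30377) + s = (10959 + 30377) + 864 = 41336 + 864 = 42200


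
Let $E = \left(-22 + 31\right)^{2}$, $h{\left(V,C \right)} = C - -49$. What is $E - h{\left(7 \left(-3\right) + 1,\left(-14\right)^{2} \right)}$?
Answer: $-164$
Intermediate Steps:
$h{\left(V,C \right)} = 49 + C$ ($h{\left(V,C \right)} = C + 49 = 49 + C$)
$E = 81$ ($E = 9^{2} = 81$)
$E - h{\left(7 \left(-3\right) + 1,\left(-14\right)^{2} \right)} = 81 - \left(49 + \left(-14\right)^{2}\right) = 81 - \left(49 + 196\right) = 81 - 245 = -164$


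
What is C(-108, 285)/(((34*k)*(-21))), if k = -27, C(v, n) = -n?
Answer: -95/6426 ≈ -0.014784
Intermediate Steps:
C(-108, 285)/(((34*k)*(-21))) = (-1*285)/(((34*(-27))*(-21))) = -285/((-918*(-21))) = -285/19278 = -285*1/19278 = -95/6426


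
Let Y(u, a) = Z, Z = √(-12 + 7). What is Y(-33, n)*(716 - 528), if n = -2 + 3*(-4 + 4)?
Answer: 188*I*√5 ≈ 420.38*I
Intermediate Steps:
n = -2 (n = -2 + 3*0 = -2 + 0 = -2)
Z = I*√5 (Z = √(-5) = I*√5 ≈ 2.2361*I)
Y(u, a) = I*√5
Y(-33, n)*(716 - 528) = (I*√5)*(716 - 528) = (I*√5)*188 = 188*I*√5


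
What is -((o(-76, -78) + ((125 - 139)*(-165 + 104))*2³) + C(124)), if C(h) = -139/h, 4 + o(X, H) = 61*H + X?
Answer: -247117/124 ≈ -1992.9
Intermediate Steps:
o(X, H) = -4 + X + 61*H (o(X, H) = -4 + (61*H + X) = -4 + (X + 61*H) = -4 + X + 61*H)
-((o(-76, -78) + ((125 - 139)*(-165 + 104))*2³) + C(124)) = -(((-4 - 76 + 61*(-78)) + ((125 - 139)*(-165 + 104))*2³) - 139/124) = -(((-4 - 76 - 4758) - 14*(-61)*8) - 139*1/124) = -((-4838 + 854*8) - 139/124) = -((-4838 + 6832) - 139/124) = -(1994 - 139/124) = -1*247117/124 = -247117/124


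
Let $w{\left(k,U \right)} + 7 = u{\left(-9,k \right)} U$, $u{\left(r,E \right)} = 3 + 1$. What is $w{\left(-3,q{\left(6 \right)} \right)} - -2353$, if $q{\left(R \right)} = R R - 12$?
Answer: $2442$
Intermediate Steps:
$u{\left(r,E \right)} = 4$
$q{\left(R \right)} = -12 + R^{2}$ ($q{\left(R \right)} = R^{2} - 12 = -12 + R^{2}$)
$w{\left(k,U \right)} = -7 + 4 U$
$w{\left(-3,q{\left(6 \right)} \right)} - -2353 = \left(-7 + 4 \left(-12 + 6^{2}\right)\right) - -2353 = \left(-7 + 4 \left(-12 + 36\right)\right) + 2353 = \left(-7 + 4 \cdot 24\right) + 2353 = \left(-7 + 96\right) + 2353 = 89 + 2353 = 2442$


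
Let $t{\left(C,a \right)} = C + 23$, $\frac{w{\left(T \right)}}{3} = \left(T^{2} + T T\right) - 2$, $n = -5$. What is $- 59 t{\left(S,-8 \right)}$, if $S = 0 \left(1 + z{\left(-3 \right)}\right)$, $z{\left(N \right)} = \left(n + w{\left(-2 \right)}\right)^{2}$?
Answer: $-1357$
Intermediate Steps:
$w{\left(T \right)} = -6 + 6 T^{2}$ ($w{\left(T \right)} = 3 \left(\left(T^{2} + T T\right) - 2\right) = 3 \left(\left(T^{2} + T^{2}\right) - 2\right) = 3 \left(2 T^{2} - 2\right) = 3 \left(-2 + 2 T^{2}\right) = -6 + 6 T^{2}$)
$z{\left(N \right)} = 169$ ($z{\left(N \right)} = \left(-5 - \left(6 - 6 \left(-2\right)^{2}\right)\right)^{2} = \left(-5 + \left(-6 + 6 \cdot 4\right)\right)^{2} = \left(-5 + \left(-6 + 24\right)\right)^{2} = \left(-5 + 18\right)^{2} = 13^{2} = 169$)
$S = 0$ ($S = 0 \left(1 + 169\right) = 0 \cdot 170 = 0$)
$t{\left(C,a \right)} = 23 + C$
$- 59 t{\left(S,-8 \right)} = - 59 \left(23 + 0\right) = \left(-59\right) 23 = -1357$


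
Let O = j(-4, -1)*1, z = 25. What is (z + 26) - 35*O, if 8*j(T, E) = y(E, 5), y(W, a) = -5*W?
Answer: 233/8 ≈ 29.125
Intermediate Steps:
j(T, E) = -5*E/8 (j(T, E) = (-5*E)/8 = -5*E/8)
O = 5/8 (O = -5/8*(-1)*1 = (5/8)*1 = 5/8 ≈ 0.62500)
(z + 26) - 35*O = (25 + 26) - 35*5/8 = 51 - 175/8 = 233/8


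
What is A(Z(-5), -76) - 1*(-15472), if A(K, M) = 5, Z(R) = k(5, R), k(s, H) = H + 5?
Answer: 15477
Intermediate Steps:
k(s, H) = 5 + H
Z(R) = 5 + R
A(Z(-5), -76) - 1*(-15472) = 5 - 1*(-15472) = 5 + 15472 = 15477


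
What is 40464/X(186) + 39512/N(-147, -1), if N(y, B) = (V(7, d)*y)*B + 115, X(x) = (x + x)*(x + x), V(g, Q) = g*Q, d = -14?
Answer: -1095331/443021 ≈ -2.4724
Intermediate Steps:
V(g, Q) = Q*g
X(x) = 4*x² (X(x) = (2*x)*(2*x) = 4*x²)
N(y, B) = 115 - 98*B*y (N(y, B) = ((-14*7)*y)*B + 115 = (-98*y)*B + 115 = -98*B*y + 115 = 115 - 98*B*y)
40464/X(186) + 39512/N(-147, -1) = 40464/((4*186²)) + 39512/(115 - 98*(-1)*(-147)) = 40464/((4*34596)) + 39512/(115 - 14406) = 40464/138384 + 39512/(-14291) = 40464*(1/138384) + 39512*(-1/14291) = 281/961 - 39512/14291 = -1095331/443021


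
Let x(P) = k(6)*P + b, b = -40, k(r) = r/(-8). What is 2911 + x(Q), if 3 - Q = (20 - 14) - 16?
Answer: 11445/4 ≈ 2861.3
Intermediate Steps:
k(r) = -r/8 (k(r) = r*(-1/8) = -r/8)
Q = 13 (Q = 3 - ((20 - 14) - 16) = 3 - (6 - 16) = 3 - 1*(-10) = 3 + 10 = 13)
x(P) = -40 - 3*P/4 (x(P) = (-1/8*6)*P - 40 = -3*P/4 - 40 = -40 - 3*P/4)
2911 + x(Q) = 2911 + (-40 - 3/4*13) = 2911 + (-40 - 39/4) = 2911 - 199/4 = 11445/4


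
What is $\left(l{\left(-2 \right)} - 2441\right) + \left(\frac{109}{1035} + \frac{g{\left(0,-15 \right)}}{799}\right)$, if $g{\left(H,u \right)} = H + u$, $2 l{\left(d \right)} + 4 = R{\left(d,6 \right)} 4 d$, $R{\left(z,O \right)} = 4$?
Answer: $- \frac{2033435369}{826965} \approx -2458.9$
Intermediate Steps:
$l{\left(d \right)} = -2 + 8 d$ ($l{\left(d \right)} = -2 + \frac{4 \cdot 4 d}{2} = -2 + \frac{16 d}{2} = -2 + 8 d$)
$\left(l{\left(-2 \right)} - 2441\right) + \left(\frac{109}{1035} + \frac{g{\left(0,-15 \right)}}{799}\right) = \left(\left(-2 + 8 \left(-2\right)\right) - 2441\right) + \left(\frac{109}{1035} + \frac{0 - 15}{799}\right) = \left(\left(-2 - 16\right) - 2441\right) + \left(109 \cdot \frac{1}{1035} - \frac{15}{799}\right) = \left(-18 - 2441\right) + \left(\frac{109}{1035} - \frac{15}{799}\right) = -2459 + \frac{71566}{826965} = - \frac{2033435369}{826965}$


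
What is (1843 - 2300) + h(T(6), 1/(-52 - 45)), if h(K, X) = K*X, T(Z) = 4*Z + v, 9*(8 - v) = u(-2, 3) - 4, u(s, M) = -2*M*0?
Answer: -399253/873 ≈ -457.33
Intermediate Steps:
u(s, M) = 0
v = 76/9 (v = 8 - (0 - 4)/9 = 8 - ⅑*(-4) = 8 + 4/9 = 76/9 ≈ 8.4444)
T(Z) = 76/9 + 4*Z (T(Z) = 4*Z + 76/9 = 76/9 + 4*Z)
(1843 - 2300) + h(T(6), 1/(-52 - 45)) = (1843 - 2300) + (76/9 + 4*6)/(-52 - 45) = -457 + (76/9 + 24)/(-97) = -457 + (292/9)*(-1/97) = -457 - 292/873 = -399253/873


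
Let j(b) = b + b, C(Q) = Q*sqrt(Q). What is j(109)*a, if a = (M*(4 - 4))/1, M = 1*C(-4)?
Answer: 0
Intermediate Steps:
C(Q) = Q**(3/2)
j(b) = 2*b
M = -8*I (M = 1*(-4)**(3/2) = 1*(-8*I) = -8*I ≈ -8.0*I)
a = 0 (a = ((-8*I)*(4 - 4))/1 = (-8*I*0)*1 = 0*1 = 0)
j(109)*a = (2*109)*0 = 218*0 = 0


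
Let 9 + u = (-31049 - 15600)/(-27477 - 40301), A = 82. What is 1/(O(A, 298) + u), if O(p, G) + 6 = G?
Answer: 67778/19227823 ≈ 0.0035250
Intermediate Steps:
O(p, G) = -6 + G
u = -563353/67778 (u = -9 + (-31049 - 15600)/(-27477 - 40301) = -9 - 46649/(-67778) = -9 - 46649*(-1/67778) = -9 + 46649/67778 = -563353/67778 ≈ -8.3117)
1/(O(A, 298) + u) = 1/((-6 + 298) - 563353/67778) = 1/(292 - 563353/67778) = 1/(19227823/67778) = 67778/19227823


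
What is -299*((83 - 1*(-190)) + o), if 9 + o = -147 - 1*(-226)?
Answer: -102557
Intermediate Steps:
o = 70 (o = -9 + (-147 - 1*(-226)) = -9 + (-147 + 226) = -9 + 79 = 70)
-299*((83 - 1*(-190)) + o) = -299*((83 - 1*(-190)) + 70) = -299*((83 + 190) + 70) = -299*(273 + 70) = -299*343 = -102557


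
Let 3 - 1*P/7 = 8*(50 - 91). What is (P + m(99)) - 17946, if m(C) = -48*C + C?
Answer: -20282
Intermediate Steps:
m(C) = -47*C
P = 2317 (P = 21 - 56*(50 - 91) = 21 - 56*(-41) = 21 - 7*(-328) = 21 + 2296 = 2317)
(P + m(99)) - 17946 = (2317 - 47*99) - 17946 = (2317 - 4653) - 17946 = -2336 - 17946 = -20282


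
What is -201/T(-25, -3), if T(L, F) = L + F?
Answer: 201/28 ≈ 7.1786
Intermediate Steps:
T(L, F) = F + L
-201/T(-25, -3) = -201/(-3 - 25) = -201/(-28) = -201*(-1/28) = 201/28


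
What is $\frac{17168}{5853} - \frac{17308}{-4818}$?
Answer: $\frac{10223286}{1566653} \approx 6.5256$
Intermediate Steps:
$\frac{17168}{5853} - \frac{17308}{-4818} = 17168 \cdot \frac{1}{5853} - - \frac{8654}{2409} = \frac{17168}{5853} + \frac{8654}{2409} = \frac{10223286}{1566653}$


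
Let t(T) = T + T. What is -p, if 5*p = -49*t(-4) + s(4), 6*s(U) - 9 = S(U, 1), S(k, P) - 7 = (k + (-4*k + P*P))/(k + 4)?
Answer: -6311/80 ≈ -78.887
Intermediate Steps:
S(k, P) = 7 + (P² - 3*k)/(4 + k) (S(k, P) = 7 + (k + (-4*k + P*P))/(k + 4) = 7 + (k + (-4*k + P²))/(4 + k) = 7 + (k + (P² - 4*k))/(4 + k) = 7 + (P² - 3*k)/(4 + k))
s(U) = 3/2 + (29 + 4*U)/(6*(4 + U)) (s(U) = 3/2 + ((28 + 1² + 4*U)/(4 + U))/6 = 3/2 + ((28 + 1 + 4*U)/(4 + U))/6 = 3/2 + ((29 + 4*U)/(4 + U))/6 = 3/2 + (29 + 4*U)/(6*(4 + U)))
t(T) = 2*T
p = 6311/80 (p = (-98*(-4) + 13*(5 + 4)/(6*(4 + 4)))/5 = (-49*(-8) + (13/6)*9/8)/5 = (392 + (13/6)*(⅛)*9)/5 = (392 + 39/16)/5 = (⅕)*(6311/16) = 6311/80 ≈ 78.887)
-p = -1*6311/80 = -6311/80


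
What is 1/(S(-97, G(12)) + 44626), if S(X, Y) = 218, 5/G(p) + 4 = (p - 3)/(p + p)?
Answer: 1/44844 ≈ 2.2300e-5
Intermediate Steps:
G(p) = 5/(-4 + (-3 + p)/(2*p)) (G(p) = 5/(-4 + (p - 3)/(p + p)) = 5/(-4 + (-3 + p)/((2*p))) = 5/(-4 + (-3 + p)*(1/(2*p))) = 5/(-4 + (-3 + p)/(2*p)))
1/(S(-97, G(12)) + 44626) = 1/(218 + 44626) = 1/44844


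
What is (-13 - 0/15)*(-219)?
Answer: 2847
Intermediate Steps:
(-13 - 0/15)*(-219) = (-13 - 19*0)*(-219) = (-13 + 0)*(-219) = -13*(-219) = 2847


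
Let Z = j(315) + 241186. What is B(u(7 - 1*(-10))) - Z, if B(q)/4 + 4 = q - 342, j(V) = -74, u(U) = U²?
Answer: -241340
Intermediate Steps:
B(q) = -1384 + 4*q (B(q) = -16 + 4*(q - 342) = -16 + 4*(-342 + q) = -16 + (-1368 + 4*q) = -1384 + 4*q)
Z = 241112 (Z = -74 + 241186 = 241112)
B(u(7 - 1*(-10))) - Z = (-1384 + 4*(7 - 1*(-10))²) - 1*241112 = (-1384 + 4*(7 + 10)²) - 241112 = (-1384 + 4*17²) - 241112 = (-1384 + 4*289) - 241112 = (-1384 + 1156) - 241112 = -228 - 241112 = -241340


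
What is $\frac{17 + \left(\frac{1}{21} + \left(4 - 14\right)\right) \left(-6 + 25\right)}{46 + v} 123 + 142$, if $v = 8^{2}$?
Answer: $- \frac{19417}{385} \approx -50.434$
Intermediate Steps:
$v = 64$
$\frac{17 + \left(\frac{1}{21} + \left(4 - 14\right)\right) \left(-6 + 25\right)}{46 + v} 123 + 142 = \frac{17 + \left(\frac{1}{21} + \left(4 - 14\right)\right) \left(-6 + 25\right)}{46 + 64} \cdot 123 + 142 = \frac{17 + \left(\frac{1}{21} - 10\right) 19}{110} \cdot 123 + 142 = \left(17 - \frac{3971}{21}\right) \frac{1}{110} \cdot 123 + 142 = \left(- \frac{3614}{21}\right) \frac{1}{110} \cdot 123 + 142 = \left(- \frac{1807}{1155}\right) 123 + 142 = - \frac{74087}{385} + 142 = - \frac{19417}{385}$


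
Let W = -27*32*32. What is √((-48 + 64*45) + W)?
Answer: 4*I*√1551 ≈ 157.53*I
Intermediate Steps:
W = -27648 (W = -864*32 = -27648)
√((-48 + 64*45) + W) = √((-48 + 64*45) - 27648) = √((-48 + 2880) - 27648) = √(2832 - 27648) = √(-24816) = 4*I*√1551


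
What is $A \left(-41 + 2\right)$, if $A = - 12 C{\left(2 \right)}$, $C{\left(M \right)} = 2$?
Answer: $936$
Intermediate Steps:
$A = -24$ ($A = \left(-12\right) 2 = -24$)
$A \left(-41 + 2\right) = - 24 \left(-41 + 2\right) = \left(-24\right) \left(-39\right) = 936$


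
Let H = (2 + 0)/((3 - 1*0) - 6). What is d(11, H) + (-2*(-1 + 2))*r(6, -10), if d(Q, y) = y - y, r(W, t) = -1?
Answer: 2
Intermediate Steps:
H = -2/3 (H = 2/((3 + 0) - 6) = 2/(3 - 6) = 2/(-3) = 2*(-1/3) = -2/3 ≈ -0.66667)
d(Q, y) = 0
d(11, H) + (-2*(-1 + 2))*r(6, -10) = 0 - 2*(-1 + 2)*(-1) = 0 - 2*1*(-1) = 0 - 2*(-1) = 0 + 2 = 2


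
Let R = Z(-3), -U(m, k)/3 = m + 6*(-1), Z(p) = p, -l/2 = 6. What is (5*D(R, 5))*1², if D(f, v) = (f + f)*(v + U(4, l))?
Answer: -330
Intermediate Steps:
l = -12 (l = -2*6 = -12)
U(m, k) = 18 - 3*m (U(m, k) = -3*(m + 6*(-1)) = -3*(m - 6) = -3*(-6 + m) = 18 - 3*m)
R = -3
D(f, v) = 2*f*(6 + v) (D(f, v) = (f + f)*(v + (18 - 3*4)) = (2*f)*(v + (18 - 12)) = (2*f)*(v + 6) = (2*f)*(6 + v) = 2*f*(6 + v))
(5*D(R, 5))*1² = (5*(2*(-3)*(6 + 5)))*1² = (5*(2*(-3)*11))*1 = (5*(-66))*1 = -330*1 = -330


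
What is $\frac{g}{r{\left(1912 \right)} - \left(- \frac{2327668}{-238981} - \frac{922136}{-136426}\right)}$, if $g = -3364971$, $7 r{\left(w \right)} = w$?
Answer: $- \frac{383981136770891541}{29285934179192} \approx -13111.0$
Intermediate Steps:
$r{\left(w \right)} = \frac{w}{7}$
$\frac{g}{r{\left(1912 \right)} - \left(- \frac{2327668}{-238981} - \frac{922136}{-136426}\right)} = - \frac{3364971}{\frac{1}{7} \cdot 1912 - \left(- \frac{2327668}{-238981} - \frac{922136}{-136426}\right)} = - \frac{3364971}{\frac{1912}{7} - \left(\left(-2327668\right) \left(- \frac{1}{238981}\right) - - \frac{461068}{68213}\right)} = - \frac{3364971}{\frac{1912}{7} - \left(\frac{2327668}{238981} + \frac{461068}{68213}\right)} = - \frac{3364971}{\frac{1912}{7} - \frac{268963708992}{16301610953}} = - \frac{3364971}{\frac{29285934179192}{114111276671}} = \left(-3364971\right) \frac{114111276671}{29285934179192} = - \frac{383981136770891541}{29285934179192}$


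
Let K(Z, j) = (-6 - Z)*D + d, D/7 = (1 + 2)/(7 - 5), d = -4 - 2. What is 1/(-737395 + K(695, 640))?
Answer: -2/1489523 ≈ -1.3427e-6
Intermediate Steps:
d = -6
D = 21/2 (D = 7*((1 + 2)/(7 - 5)) = 7*(3/2) = 21/2 ≈ 10.500)
K(Z, j) = -69 - 21*Z/2 (K(Z, j) = (-6 - Z)*(21/2) - 6 = (-63 - 21*Z/2) - 6 = -69 - 21*Z/2)
1/(-737395 + K(695, 640)) = 1/(-737395 + (-69 - 21/2*695)) = 1/(-737395 + (-69 - 14595/2)) = 1/(-737395 - 14733/2) = 1/(-1489523/2) = -2/1489523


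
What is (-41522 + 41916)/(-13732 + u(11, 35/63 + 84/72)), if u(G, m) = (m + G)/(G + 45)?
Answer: -397152/13841627 ≈ -0.028693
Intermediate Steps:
u(G, m) = (G + m)/(45 + G)
(-41522 + 41916)/(-13732 + u(11, 35/63 + 84/72)) = (-41522 + 41916)/(-13732 + (11 + (35/63 + 84/72))/(45 + 11)) = 394/(-13732 + (11 + (35*(1/63) + 84*(1/72)))/56) = 394/(-13732 + (11 + (5/9 + 7/6))/56) = 394/(-13732 + (11 + 31/18)/56) = 394/(-13732 + (1/56)*(229/18)) = 394/(-13732 + 229/1008) = 394/(-13841627/1008) = 394*(-1008/13841627) = -397152/13841627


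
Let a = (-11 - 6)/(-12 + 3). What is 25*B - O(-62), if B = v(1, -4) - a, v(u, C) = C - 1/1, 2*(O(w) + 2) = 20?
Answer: -1622/9 ≈ -180.22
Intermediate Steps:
O(w) = 8 (O(w) = -2 + (½)*20 = -2 + 10 = 8)
a = 17/9 (a = -17/(-9) = -17*(-⅑) = 17/9 ≈ 1.8889)
v(u, C) = -1 + C (v(u, C) = C - 1*1 = C - 1 = -1 + C)
B = -62/9 (B = (-1 - 4) - 1*17/9 = -5 - 17/9 = -62/9 ≈ -6.8889)
25*B - O(-62) = 25*(-62/9) - 1*8 = -1550/9 - 8 = -1622/9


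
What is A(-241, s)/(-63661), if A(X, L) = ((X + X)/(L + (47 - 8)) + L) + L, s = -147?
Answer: 265/58266 ≈ 0.0045481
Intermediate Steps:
A(X, L) = 2*L + 2*X/(39 + L) (A(X, L) = ((2*X)/(L + 39) + L) + L = ((2*X)/(39 + L) + L) + L = (2*X/(39 + L) + L) + L = (L + 2*X/(39 + L)) + L = 2*L + 2*X/(39 + L))
A(-241, s)/(-63661) = (2*(-241 + (-147)² + 39*(-147))/(39 - 147))/(-63661) = (2*(-241 + 21609 - 5733)/(-108))*(-1/63661) = (2*(-1/108)*15635)*(-1/63661) = -15635/54*(-1/63661) = 265/58266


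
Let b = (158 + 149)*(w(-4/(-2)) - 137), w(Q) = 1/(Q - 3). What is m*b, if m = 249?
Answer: -10549134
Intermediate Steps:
w(Q) = 1/(-3 + Q)
b = -42366 (b = (158 + 149)*(1/(-3 - 4/(-2)) - 137) = 307*(1/(-3 - 4*(-½)) - 137) = 307*(1/(-3 + 2) - 137) = 307*(1/(-1) - 137) = 307*(-1 - 137) = 307*(-138) = -42366)
m*b = 249*(-42366) = -10549134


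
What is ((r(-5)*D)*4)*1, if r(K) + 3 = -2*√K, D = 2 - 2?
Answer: 0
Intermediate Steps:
D = 0
r(K) = -3 - 2*√K
((r(-5)*D)*4)*1 = (((-3 - 2*I*√5)*0)*4)*1 = (0*4)*1 = 0*1 = 0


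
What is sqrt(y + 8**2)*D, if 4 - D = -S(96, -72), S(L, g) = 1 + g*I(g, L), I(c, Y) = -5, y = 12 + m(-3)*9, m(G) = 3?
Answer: 365*sqrt(103) ≈ 3704.3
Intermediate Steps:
y = 39 (y = 12 + 3*9 = 12 + 27 = 39)
S(L, g) = 1 - 5*g (S(L, g) = 1 + g*(-5) = 1 - 5*g)
D = 365 (D = 4 - (-1)*(1 - 5*(-72)) = 4 - (-1)*(1 + 360) = 4 - (-1)*361 = 4 - 1*(-361) = 4 + 361 = 365)
sqrt(y + 8**2)*D = sqrt(39 + 8**2)*365 = sqrt(39 + 64)*365 = sqrt(103)*365 = 365*sqrt(103)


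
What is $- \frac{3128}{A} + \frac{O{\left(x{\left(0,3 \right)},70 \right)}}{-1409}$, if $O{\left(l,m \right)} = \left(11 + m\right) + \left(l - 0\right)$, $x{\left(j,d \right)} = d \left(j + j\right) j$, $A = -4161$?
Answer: $\frac{4070311}{5862849} \approx 0.69425$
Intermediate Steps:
$x{\left(j,d \right)} = 2 d j^{2}$ ($x{\left(j,d \right)} = d 2 j j = 2 d j j = 2 d j^{2}$)
$O{\left(l,m \right)} = 11 + l + m$ ($O{\left(l,m \right)} = \left(11 + m\right) + \left(l + 0\right) = \left(11 + m\right) + l = 11 + l + m$)
$- \frac{3128}{A} + \frac{O{\left(x{\left(0,3 \right)},70 \right)}}{-1409} = - \frac{3128}{-4161} + \frac{11 + 2 \cdot 3 \cdot 0^{2} + 70}{-1409} = \left(-3128\right) \left(- \frac{1}{4161}\right) + \left(11 + 2 \cdot 3 \cdot 0 + 70\right) \left(- \frac{1}{1409}\right) = \frac{3128}{4161} + \left(11 + 0 + 70\right) \left(- \frac{1}{1409}\right) = \frac{3128}{4161} + 81 \left(- \frac{1}{1409}\right) = \frac{3128}{4161} - \frac{81}{1409} = \frac{4070311}{5862849}$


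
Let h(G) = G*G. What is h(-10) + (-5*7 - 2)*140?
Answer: -5080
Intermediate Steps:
h(G) = G²
h(-10) + (-5*7 - 2)*140 = (-10)² + (-5*7 - 2)*140 = 100 + (-35 - 2)*140 = 100 - 37*140 = 100 - 5180 = -5080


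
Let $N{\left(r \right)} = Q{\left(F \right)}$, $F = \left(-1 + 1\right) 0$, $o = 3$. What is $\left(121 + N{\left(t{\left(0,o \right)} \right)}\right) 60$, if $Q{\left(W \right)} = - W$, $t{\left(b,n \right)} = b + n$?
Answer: $7260$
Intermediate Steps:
$F = 0$ ($F = 0 \cdot 0 = 0$)
$N{\left(r \right)} = 0$ ($N{\left(r \right)} = \left(-1\right) 0 = 0$)
$\left(121 + N{\left(t{\left(0,o \right)} \right)}\right) 60 = \left(121 + 0\right) 60 = 121 \cdot 60 = 7260$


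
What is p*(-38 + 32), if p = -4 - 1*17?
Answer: 126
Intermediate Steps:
p = -21 (p = -4 - 17 = -21)
p*(-38 + 32) = -21*(-38 + 32) = -21*(-6) = 126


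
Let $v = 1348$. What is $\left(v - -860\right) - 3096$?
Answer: $-888$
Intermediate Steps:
$\left(v - -860\right) - 3096 = \left(1348 - -860\right) - 3096 = \left(1348 + 860\right) - 3096 = 2208 - 3096 = -888$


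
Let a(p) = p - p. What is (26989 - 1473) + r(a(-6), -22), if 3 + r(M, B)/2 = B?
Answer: 25466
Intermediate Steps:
a(p) = 0
r(M, B) = -6 + 2*B
(26989 - 1473) + r(a(-6), -22) = (26989 - 1473) + (-6 + 2*(-22)) = 25516 + (-6 - 44) = 25516 - 50 = 25466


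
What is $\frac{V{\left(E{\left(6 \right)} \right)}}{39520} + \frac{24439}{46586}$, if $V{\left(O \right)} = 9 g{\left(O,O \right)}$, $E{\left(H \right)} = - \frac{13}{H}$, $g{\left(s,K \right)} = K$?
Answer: $\frac{74224681}{141621440} \approx 0.52411$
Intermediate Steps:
$V{\left(O \right)} = 9 O$
$\frac{V{\left(E{\left(6 \right)} \right)}}{39520} + \frac{24439}{46586} = \frac{9 \left(- \frac{13}{6}\right)}{39520} + \frac{24439}{46586} = 9 \left(\left(-13\right) \frac{1}{6}\right) \frac{1}{39520} + 24439 \cdot \frac{1}{46586} = 9 \left(- \frac{13}{6}\right) \frac{1}{39520} + \frac{24439}{46586} = \left(- \frac{39}{2}\right) \frac{1}{39520} + \frac{24439}{46586} = - \frac{3}{6080} + \frac{24439}{46586} = \frac{74224681}{141621440}$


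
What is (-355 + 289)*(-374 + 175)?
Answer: 13134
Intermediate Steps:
(-355 + 289)*(-374 + 175) = -66*(-199) = 13134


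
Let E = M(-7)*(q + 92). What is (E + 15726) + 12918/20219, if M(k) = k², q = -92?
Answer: 317976912/20219 ≈ 15727.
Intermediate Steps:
E = 0 (E = (-7)²*(-92 + 92) = 49*0 = 0)
(E + 15726) + 12918/20219 = (0 + 15726) + 12918/20219 = 15726 + 12918*(1/20219) = 15726 + 12918/20219 = 317976912/20219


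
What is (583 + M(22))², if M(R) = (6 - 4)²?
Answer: 344569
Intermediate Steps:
M(R) = 4 (M(R) = 2² = 4)
(583 + M(22))² = (583 + 4)² = 587² = 344569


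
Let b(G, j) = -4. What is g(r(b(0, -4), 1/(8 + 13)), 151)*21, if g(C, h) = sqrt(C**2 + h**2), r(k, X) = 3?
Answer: 21*sqrt(22810) ≈ 3171.6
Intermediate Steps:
g(r(b(0, -4), 1/(8 + 13)), 151)*21 = sqrt(3**2 + 151**2)*21 = sqrt(9 + 22801)*21 = sqrt(22810)*21 = 21*sqrt(22810)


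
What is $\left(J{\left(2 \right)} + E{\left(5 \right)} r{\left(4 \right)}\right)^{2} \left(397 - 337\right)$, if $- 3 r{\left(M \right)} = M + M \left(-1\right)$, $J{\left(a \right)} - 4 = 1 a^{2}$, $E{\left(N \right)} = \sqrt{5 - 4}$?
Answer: $3840$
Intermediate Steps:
$E{\left(N \right)} = 1$ ($E{\left(N \right)} = \sqrt{1} = 1$)
$J{\left(a \right)} = 4 + a^{2}$ ($J{\left(a \right)} = 4 + 1 a^{2} = 4 + a^{2}$)
$r{\left(M \right)} = 0$ ($r{\left(M \right)} = - \frac{M + M \left(-1\right)}{3} = - \frac{M - M}{3} = \left(- \frac{1}{3}\right) 0 = 0$)
$\left(J{\left(2 \right)} + E{\left(5 \right)} r{\left(4 \right)}\right)^{2} \left(397 - 337\right) = \left(\left(4 + 2^{2}\right) + 1 \cdot 0\right)^{2} \left(397 - 337\right) = \left(\left(4 + 4\right) + 0\right)^{2} \cdot 60 = \left(8 + 0\right)^{2} \cdot 60 = 8^{2} \cdot 60 = 64 \cdot 60 = 3840$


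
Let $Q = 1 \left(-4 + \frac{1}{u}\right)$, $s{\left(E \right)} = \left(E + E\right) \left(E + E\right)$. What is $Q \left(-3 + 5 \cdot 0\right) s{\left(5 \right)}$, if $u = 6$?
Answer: $1150$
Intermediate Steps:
$s{\left(E \right)} = 4 E^{2}$ ($s{\left(E \right)} = 2 E 2 E = 4 E^{2}$)
$Q = - \frac{23}{6}$ ($Q = 1 \left(-4 + \frac{1}{6}\right) = 1 \left(- \frac{23}{6}\right) = - \frac{23}{6} \approx -3.8333$)
$Q \left(-3 + 5 \cdot 0\right) s{\left(5 \right)} = - \frac{23 \left(-3 + 5 \cdot 0\right)}{6} \cdot 4 \cdot 5^{2} = - \frac{23 \left(-3 + 0\right)}{6} \cdot 4 \cdot 25 = \left(- \frac{23}{6}\right) \left(-3\right) 100 = \frac{23}{2} \cdot 100 = 1150$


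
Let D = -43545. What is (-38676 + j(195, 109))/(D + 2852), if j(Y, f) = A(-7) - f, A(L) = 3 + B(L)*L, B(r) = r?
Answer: 38733/40693 ≈ 0.95183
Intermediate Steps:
A(L) = 3 + L² (A(L) = 3 + L*L = 3 + L²)
j(Y, f) = 52 - f (j(Y, f) = (3 + (-7)²) - f = (3 + 49) - f = 52 - f)
(-38676 + j(195, 109))/(D + 2852) = (-38676 + (52 - 1*109))/(-43545 + 2852) = (-38676 + (52 - 109))/(-40693) = (-38676 - 57)*(-1/40693) = -38733*(-1/40693) = 38733/40693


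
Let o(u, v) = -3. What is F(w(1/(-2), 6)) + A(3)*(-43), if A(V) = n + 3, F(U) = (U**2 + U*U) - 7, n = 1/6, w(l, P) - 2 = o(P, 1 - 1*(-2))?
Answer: -847/6 ≈ -141.17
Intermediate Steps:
w(l, P) = -1 (w(l, P) = 2 - 3 = -1)
n = 1/6 ≈ 0.16667
F(U) = -7 + 2*U**2 (F(U) = (U**2 + U**2) - 7 = 2*U**2 - 7 = -7 + 2*U**2)
A(V) = 19/6 (A(V) = 1/6 + 3 = 19/6)
F(w(1/(-2), 6)) + A(3)*(-43) = (-7 + 2*(-1)**2) + (19/6)*(-43) = (-7 + 2*1) - 817/6 = (-7 + 2) - 817/6 = -5 - 817/6 = -847/6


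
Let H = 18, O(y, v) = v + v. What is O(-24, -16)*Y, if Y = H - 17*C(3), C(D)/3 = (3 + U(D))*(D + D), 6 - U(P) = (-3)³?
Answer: 351936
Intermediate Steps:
O(y, v) = 2*v
U(P) = 33 (U(P) = 6 - 1*(-3)³ = 6 - 1*(-27) = 6 + 27 = 33)
C(D) = 216*D (C(D) = 3*((3 + 33)*(D + D)) = 3*(36*(2*D)) = 3*(72*D) = 216*D)
Y = -10998 (Y = 18 - 3672*3 = 18 - 17*648 = 18 - 11016 = -10998)
O(-24, -16)*Y = (2*(-16))*(-10998) = -32*(-10998) = 351936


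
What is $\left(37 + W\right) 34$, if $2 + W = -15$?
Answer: $680$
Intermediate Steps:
$W = -17$ ($W = -2 - 15 = -17$)
$\left(37 + W\right) 34 = \left(37 - 17\right) 34 = 20 \cdot 34 = 680$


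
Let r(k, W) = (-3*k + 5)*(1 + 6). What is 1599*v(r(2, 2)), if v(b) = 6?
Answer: 9594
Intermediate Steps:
r(k, W) = 35 - 21*k (r(k, W) = (5 - 3*k)*7 = 35 - 21*k)
1599*v(r(2, 2)) = 1599*6 = 9594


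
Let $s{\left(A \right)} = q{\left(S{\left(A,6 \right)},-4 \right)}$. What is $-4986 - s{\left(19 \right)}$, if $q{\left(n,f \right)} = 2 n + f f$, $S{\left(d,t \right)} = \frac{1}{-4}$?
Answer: $- \frac{10003}{2} \approx -5001.5$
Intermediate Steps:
$S{\left(d,t \right)} = - \frac{1}{4}$
$q{\left(n,f \right)} = f^{2} + 2 n$ ($q{\left(n,f \right)} = 2 n + f^{2} = f^{2} + 2 n$)
$s{\left(A \right)} = \frac{31}{2}$ ($s{\left(A \right)} = \left(-4\right)^{2} + 2 \left(- \frac{1}{4}\right) = 16 - \frac{1}{2} = \frac{31}{2}$)
$-4986 - s{\left(19 \right)} = -4986 - \frac{31}{2} = - \frac{10003}{2}$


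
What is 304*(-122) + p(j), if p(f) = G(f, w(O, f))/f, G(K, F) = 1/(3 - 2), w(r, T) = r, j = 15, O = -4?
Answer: -556319/15 ≈ -37088.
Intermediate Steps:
G(K, F) = 1 (G(K, F) = 1/1 = 1)
p(f) = 1/f
304*(-122) + p(j) = 304*(-122) + 1/15 = -37088 + 1/15 = -556319/15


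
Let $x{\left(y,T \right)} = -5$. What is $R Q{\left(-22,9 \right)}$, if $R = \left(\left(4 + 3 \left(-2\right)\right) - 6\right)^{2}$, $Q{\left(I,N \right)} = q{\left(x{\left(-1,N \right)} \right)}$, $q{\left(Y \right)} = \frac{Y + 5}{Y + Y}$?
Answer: $0$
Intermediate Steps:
$q{\left(Y \right)} = \frac{5 + Y}{2 Y}$
$Q{\left(I,N \right)} = 0$ ($Q{\left(I,N \right)} = \frac{5 - 5}{2 \left(-5\right)} = \frac{1}{2} \left(- \frac{1}{5}\right) 0 = 0$)
$R = 64$ ($R = \left(\left(4 - 6\right) - 6\right)^{2} = \left(-2 - 6\right)^{2} = \left(-8\right)^{2} = 64$)
$R Q{\left(-22,9 \right)} = 64 \cdot 0 = 0$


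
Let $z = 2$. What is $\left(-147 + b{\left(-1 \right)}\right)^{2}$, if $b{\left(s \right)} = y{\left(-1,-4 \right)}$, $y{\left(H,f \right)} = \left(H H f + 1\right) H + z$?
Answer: $20164$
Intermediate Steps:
$y{\left(H,f \right)} = 2 + H \left(1 + f H^{2}\right)$ ($y{\left(H,f \right)} = \left(H H f + 1\right) H + 2 = \left(H^{2} f + 1\right) H + 2 = \left(f H^{2} + 1\right) H + 2 = \left(1 + f H^{2}\right) H + 2 = H \left(1 + f H^{2}\right) + 2 = 2 + H \left(1 + f H^{2}\right)$)
$b{\left(s \right)} = 5$ ($b{\left(s \right)} = 2 - 1 - 4 \left(-1\right)^{3} = 2 - 1 - -4 = 2 - 1 + 4 = 5$)
$\left(-147 + b{\left(-1 \right)}\right)^{2} = \left(-147 + 5\right)^{2} = \left(-142\right)^{2} = 20164$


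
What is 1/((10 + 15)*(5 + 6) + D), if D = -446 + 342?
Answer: 1/171 ≈ 0.0058480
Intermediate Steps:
D = -104
1/((10 + 15)*(5 + 6) + D) = 1/((10 + 15)*(5 + 6) - 104) = 1/(25*11 - 104) = 1/(275 - 104) = 1/171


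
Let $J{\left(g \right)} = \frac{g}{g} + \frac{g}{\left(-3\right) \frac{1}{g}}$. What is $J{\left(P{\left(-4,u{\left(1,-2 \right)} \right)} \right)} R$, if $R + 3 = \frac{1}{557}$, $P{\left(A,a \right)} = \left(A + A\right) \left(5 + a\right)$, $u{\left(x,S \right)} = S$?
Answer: $\frac{318970}{557} \approx 572.66$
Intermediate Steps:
$P{\left(A,a \right)} = 2 A \left(5 + a\right)$
$J{\left(g \right)} = 1 - \frac{g^{2}}{3}$ ($J{\left(g \right)} = 1 + g \left(- \frac{g}{3}\right) = 1 - \frac{g^{2}}{3}$)
$R = - \frac{1670}{557}$ ($R = -3 + \frac{1}{557} = - \frac{1670}{557} \approx -2.9982$)
$J{\left(P{\left(-4,u{\left(1,-2 \right)} \right)} \right)} R = \left(1 - \frac{\left(2 \left(-4\right) \left(5 - 2\right)\right)^{2}}{3}\right) \left(- \frac{1670}{557}\right) = \left(1 - \frac{\left(2 \left(-4\right) 3\right)^{2}}{3}\right) \left(- \frac{1670}{557}\right) = \left(1 - \frac{\left(-24\right)^{2}}{3}\right) \left(- \frac{1670}{557}\right) = \left(1 - 192\right) \left(- \frac{1670}{557}\right) = \left(-191\right) \left(- \frac{1670}{557}\right) = \frac{318970}{557}$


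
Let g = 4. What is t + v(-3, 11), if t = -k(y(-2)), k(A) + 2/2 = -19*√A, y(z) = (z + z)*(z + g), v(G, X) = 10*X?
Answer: 111 + 38*I*√2 ≈ 111.0 + 53.74*I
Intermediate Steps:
y(z) = 2*z*(4 + z) (y(z) = (z + z)*(z + 4) = (2*z)*(4 + z) = 2*z*(4 + z))
k(A) = -1 - 19*√A
t = 1 + 38*I*√2 (t = -(-1 - 19*2*I*√(4 - 2)) = -(-1 - 19*2*I*√2) = -(-1 - 38*I*√2) = 1 + 38*I*√2 ≈ 1.0 + 53.74*I)
t + v(-3, 11) = (1 + 38*I*√2) + 10*11 = (1 + 38*I*√2) + 110 = 111 + 38*I*√2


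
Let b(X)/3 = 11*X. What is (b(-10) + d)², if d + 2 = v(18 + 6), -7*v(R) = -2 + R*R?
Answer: 171396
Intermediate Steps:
b(X) = 33*X (b(X) = 3*(11*X) = 33*X)
v(R) = 2/7 - R²/7 (v(R) = -(-2 + R*R)/7 = -(-2 + R²)/7 = 2/7 - R²/7)
d = -84 (d = -2 + (2/7 - (18 + 6)²/7) = -2 + (2/7 - ⅐*24²) = -2 + (2/7 - ⅐*576) = -2 + (2/7 - 576/7) = -2 - 82 = -84)
(b(-10) + d)² = (33*(-10) - 84)² = (-330 - 84)² = (-414)² = 171396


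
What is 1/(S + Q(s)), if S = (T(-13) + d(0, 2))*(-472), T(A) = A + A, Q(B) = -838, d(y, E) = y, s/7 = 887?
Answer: 1/11434 ≈ 8.7458e-5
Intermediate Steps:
s = 6209 (s = 7*887 = 6209)
T(A) = 2*A
S = 12272 (S = (2*(-13) + 0)*(-472) = (-26 + 0)*(-472) = -26*(-472) = 12272)
1/(S + Q(s)) = 1/(12272 - 838) = 1/11434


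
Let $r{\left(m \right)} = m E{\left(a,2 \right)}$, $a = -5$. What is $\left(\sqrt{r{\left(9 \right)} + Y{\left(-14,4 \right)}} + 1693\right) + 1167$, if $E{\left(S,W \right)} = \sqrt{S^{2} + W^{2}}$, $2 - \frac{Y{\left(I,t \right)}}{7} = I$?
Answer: $2860 + \sqrt{112 + 9 \sqrt{29}} \approx 2872.7$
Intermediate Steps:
$Y{\left(I,t \right)} = 14 - 7 I$
$r{\left(m \right)} = m \sqrt{29}$ ($r{\left(m \right)} = m \sqrt{\left(-5\right)^{2} + 2^{2}} = m \sqrt{25 + 4} = m \sqrt{29}$)
$\left(\sqrt{r{\left(9 \right)} + Y{\left(-14,4 \right)}} + 1693\right) + 1167 = \left(\sqrt{9 \sqrt{29} + \left(14 - -98\right)} + 1693\right) + 1167 = \left(\sqrt{9 \sqrt{29} + \left(14 + 98\right)} + 1693\right) + 1167 = \left(\sqrt{9 \sqrt{29} + 112} + 1693\right) + 1167 = \left(\sqrt{112 + 9 \sqrt{29}} + 1693\right) + 1167 = \left(1693 + \sqrt{112 + 9 \sqrt{29}}\right) + 1167 = 2860 + \sqrt{112 + 9 \sqrt{29}}$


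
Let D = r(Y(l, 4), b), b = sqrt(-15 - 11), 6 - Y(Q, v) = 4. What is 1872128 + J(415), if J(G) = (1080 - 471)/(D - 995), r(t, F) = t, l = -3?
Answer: 619674165/331 ≈ 1.8721e+6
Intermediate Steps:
Y(Q, v) = 2 (Y(Q, v) = 6 - 1*4 = 6 - 4 = 2)
b = I*sqrt(26) (b = sqrt(-26) = I*sqrt(26) ≈ 5.099*I)
D = 2
J(G) = -203/331 (J(G) = (1080 - 471)/(2 - 995) = 609/(-993) = 609*(-1/993) = -203/331)
1872128 + J(415) = 1872128 - 203/331 = 619674165/331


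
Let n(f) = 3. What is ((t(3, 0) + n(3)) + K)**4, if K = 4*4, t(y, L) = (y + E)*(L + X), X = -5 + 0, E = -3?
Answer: 130321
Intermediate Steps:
X = -5
t(y, L) = (-5 + L)*(-3 + y) (t(y, L) = (y - 3)*(L - 5) = (-3 + y)*(-5 + L) = (-5 + L)*(-3 + y))
K = 16
((t(3, 0) + n(3)) + K)**4 = (((15 - 5*3 - 3*0 + 0*3) + 3) + 16)**4 = (((15 - 15 + 0 + 0) + 3) + 16)**4 = ((0 + 3) + 16)**4 = (3 + 16)**4 = 19**4 = 130321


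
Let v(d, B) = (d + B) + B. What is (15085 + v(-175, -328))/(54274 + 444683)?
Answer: 14254/498957 ≈ 0.028568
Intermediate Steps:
v(d, B) = d + 2*B (v(d, B) = (B + d) + B = d + 2*B)
(15085 + v(-175, -328))/(54274 + 444683) = (15085 + (-175 + 2*(-328)))/(54274 + 444683) = (15085 + (-175 - 656))/498957 = (15085 - 831)*(1/498957) = 14254*(1/498957) = 14254/498957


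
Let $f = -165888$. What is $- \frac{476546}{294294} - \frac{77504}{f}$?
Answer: $- \frac{20924219}{18162144} \approx -1.1521$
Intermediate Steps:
$- \frac{476546}{294294} - \frac{77504}{f} = - \frac{476546}{294294} - \frac{77504}{-165888} = \left(-476546\right) \frac{1}{294294} - - \frac{1211}{2592} = - \frac{34039}{21021} + \frac{1211}{2592} = - \frac{20924219}{18162144}$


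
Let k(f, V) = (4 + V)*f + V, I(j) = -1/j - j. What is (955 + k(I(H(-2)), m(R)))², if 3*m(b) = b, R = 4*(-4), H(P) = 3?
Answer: 73736569/81 ≈ 9.1033e+5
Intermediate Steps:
R = -16
I(j) = -j - 1/j
m(b) = b/3
k(f, V) = V + f*(4 + V) (k(f, V) = f*(4 + V) + V = V + f*(4 + V))
(955 + k(I(H(-2)), m(R)))² = (955 + ((⅓)*(-16) + 4*(-1*3 - 1/3) + ((⅓)*(-16))*(-1*3 - 1/3)))² = (955 + (-16/3 + 4*(-3 - 1*⅓) - 16*(-3 - 1*⅓)/3))² = (955 + (-16/3 + 4*(-3 - ⅓) - 16*(-3 - ⅓)/3))² = (955 + (-16/3 + 4*(-10/3) - 16/3*(-10/3)))² = (955 + (-16/3 - 40/3 + 160/9))² = (955 - 8/9)² = (8587/9)² = 73736569/81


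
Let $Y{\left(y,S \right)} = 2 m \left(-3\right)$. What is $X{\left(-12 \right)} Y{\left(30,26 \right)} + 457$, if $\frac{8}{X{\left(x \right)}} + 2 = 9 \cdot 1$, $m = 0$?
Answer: $457$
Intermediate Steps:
$Y{\left(y,S \right)} = 0$ ($Y{\left(y,S \right)} = 2 \cdot 0 \left(-3\right) = 0 \left(-3\right) = 0$)
$X{\left(x \right)} = \frac{8}{7}$ ($X{\left(x \right)} = \frac{8}{-2 + 9 \cdot 1} = \frac{8}{-2 + 9} = \frac{8}{7}$)
$X{\left(-12 \right)} Y{\left(30,26 \right)} + 457 = \frac{8}{7} \cdot 0 + 457 = 0 + 457 = 457$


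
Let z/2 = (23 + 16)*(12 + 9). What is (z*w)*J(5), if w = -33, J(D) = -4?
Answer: 216216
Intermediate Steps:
z = 1638 (z = 2*((23 + 16)*(12 + 9)) = 2*(39*21) = 2*819 = 1638)
(z*w)*J(5) = (1638*(-33))*(-4) = -54054*(-4) = 216216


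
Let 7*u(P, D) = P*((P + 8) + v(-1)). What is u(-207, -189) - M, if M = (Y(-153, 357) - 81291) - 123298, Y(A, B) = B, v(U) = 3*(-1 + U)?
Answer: 1472059/7 ≈ 2.1029e+5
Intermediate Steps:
v(U) = -3 + 3*U
u(P, D) = P*(2 + P)/7 (u(P, D) = (P*((P + 8) + (-3 + 3*(-1))))/7 = (P*((8 + P) + (-3 - 3)))/7 = (P*((8 + P) - 6))/7 = (P*(2 + P))/7 = P*(2 + P)/7)
M = -204232 (M = (357 - 81291) - 123298 = -80934 - 123298 = -204232)
u(-207, -189) - M = (⅐)*(-207)*(2 - 207) - 1*(-204232) = (⅐)*(-207)*(-205) + 204232 = 42435/7 + 204232 = 1472059/7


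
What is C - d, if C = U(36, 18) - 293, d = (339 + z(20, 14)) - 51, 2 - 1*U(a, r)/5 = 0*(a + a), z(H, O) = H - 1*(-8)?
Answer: -599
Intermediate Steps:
z(H, O) = 8 + H (z(H, O) = H + 8 = 8 + H)
U(a, r) = 10 (U(a, r) = 10 - 0*(a + a) = 10 - 0*2*a = 10 - 5*0 = 10 + 0 = 10)
d = 316 (d = (339 + (8 + 20)) - 51 = (339 + 28) - 51 = 367 - 51 = 316)
C = -283 (C = 10 - 293 = -283)
C - d = -283 - 1*316 = -283 - 316 = -599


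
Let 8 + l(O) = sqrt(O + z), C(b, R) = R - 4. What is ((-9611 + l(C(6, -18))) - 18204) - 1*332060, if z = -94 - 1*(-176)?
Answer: -359883 + 2*sqrt(15) ≈ -3.5988e+5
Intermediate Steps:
C(b, R) = -4 + R
z = 82 (z = -94 + 176 = 82)
l(O) = -8 + sqrt(82 + O) (l(O) = -8 + sqrt(O + 82) = -8 + sqrt(82 + O))
((-9611 + l(C(6, -18))) - 18204) - 1*332060 = ((-9611 + (-8 + sqrt(82 + (-4 - 18)))) - 18204) - 1*332060 = ((-9611 + (-8 + sqrt(82 - 22))) - 18204) - 332060 = ((-9611 + (-8 + sqrt(60))) - 18204) - 332060 = ((-9611 + (-8 + 2*sqrt(15))) - 18204) - 332060 = ((-9619 + 2*sqrt(15)) - 18204) - 332060 = (-27823 + 2*sqrt(15)) - 332060 = -359883 + 2*sqrt(15)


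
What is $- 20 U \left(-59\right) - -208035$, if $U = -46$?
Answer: $153755$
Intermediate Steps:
$- 20 U \left(-59\right) - -208035 = \left(-20\right) \left(-46\right) \left(-59\right) - -208035 = 920 \left(-59\right) + 208035 = -54280 + 208035 = 153755$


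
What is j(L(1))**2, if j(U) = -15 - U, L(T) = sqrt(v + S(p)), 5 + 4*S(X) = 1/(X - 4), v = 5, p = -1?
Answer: (150 + sqrt(370))**2/100 ≈ 286.41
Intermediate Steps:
S(X) = -5/4 + 1/(4*(-4 + X)) (S(X) = -5/4 + 1/(4*(X - 4)) = -5/4 + 1/(4*(-4 + X)))
L(T) = sqrt(370)/10 (L(T) = sqrt(5 + (21 - 5*(-1))/(4*(-4 - 1))) = sqrt(5 + (1/4)*(21 + 5)/(-5)) = sqrt(5 + (1/4)*(-1/5)*26) = sqrt(5 - 13/10) = sqrt(37/10) = sqrt(370)/10)
j(L(1))**2 = (-15 - sqrt(370)/10)**2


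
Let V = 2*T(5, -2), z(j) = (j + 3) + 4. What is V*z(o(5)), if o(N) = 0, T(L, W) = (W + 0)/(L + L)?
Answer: -14/5 ≈ -2.8000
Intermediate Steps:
T(L, W) = W/(2*L) (T(L, W) = W/((2*L)) = W*(1/(2*L)) = W/(2*L))
z(j) = 7 + j (z(j) = (3 + j) + 4 = 7 + j)
V = -2/5 (V = 2*((1/2)*(-2)/5) = 2*((1/2)*(-2)*(1/5)) = 2*(-1/5) = -2/5 ≈ -0.40000)
V*z(o(5)) = -2*(7 + 0)/5 = -2/5*7 = -14/5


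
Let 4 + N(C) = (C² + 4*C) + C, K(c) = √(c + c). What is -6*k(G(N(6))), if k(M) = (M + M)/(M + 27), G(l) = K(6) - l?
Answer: -25896/1213 - 648*√3/1213 ≈ -22.274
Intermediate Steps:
K(c) = √2*√c (K(c) = √(2*c) = √2*√c)
N(C) = -4 + C² + 5*C (N(C) = -4 + ((C² + 4*C) + C) = -4 + (C² + 5*C) = -4 + C² + 5*C)
G(l) = -l + 2*√3 (G(l) = √2*√6 - l = 2*√3 - l = -l + 2*√3)
k(M) = 2*M/(27 + M) (k(M) = (2*M)/(27 + M) = 2*M/(27 + M))
-6*k(G(N(6))) = -12*(-(-4 + 6² + 5*6) + 2*√3)/(27 + (-(-4 + 6² + 5*6) + 2*√3)) = -12*(-(-4 + 36 + 30) + 2*√3)/(27 + (-(-4 + 36 + 30) + 2*√3)) = -12*(-1*62 + 2*√3)/(27 + (-1*62 + 2*√3)) = -12*(-62 + 2*√3)/(27 + (-62 + 2*√3)) = -12*(-62 + 2*√3)/(-35 + 2*√3)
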